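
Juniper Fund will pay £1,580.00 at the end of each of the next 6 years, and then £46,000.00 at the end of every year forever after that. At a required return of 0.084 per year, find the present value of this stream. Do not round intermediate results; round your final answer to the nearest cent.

£344738.95

PV of 6-year annuity: £1,580.00 × [1 − (1+0.084)^−6] / 0.084 = 7216.35639
Perpetuity value at year 6: £46,000.00 / 0.084 = 547619.04762
PV of perpetuity: 547619.04762 / (1+0.084)^6 = 337522.59578
Total PV = 7216.35639 + 337522.59578 = 344738.95217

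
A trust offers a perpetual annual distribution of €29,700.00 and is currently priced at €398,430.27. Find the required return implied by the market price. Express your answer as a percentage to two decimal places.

P = C/r ⇒ r = C/P = €29,700.00/€398,430.27 = 0.074543

7.45%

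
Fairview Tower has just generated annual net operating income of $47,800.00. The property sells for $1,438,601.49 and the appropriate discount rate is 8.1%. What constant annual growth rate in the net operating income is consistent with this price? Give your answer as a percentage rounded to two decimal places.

4.62%

P = D₀(1+g)/(r−g) ⇒ P(r−g) = D₀(1+g) ⇒ g(P+D₀) = P·r − D₀
g = (P·r − D₀)/(P + D₀) = ($1,438,601.49×0.081 − $47,800.00) / ($1,438,601.49 + $47,800.00) = 0.046237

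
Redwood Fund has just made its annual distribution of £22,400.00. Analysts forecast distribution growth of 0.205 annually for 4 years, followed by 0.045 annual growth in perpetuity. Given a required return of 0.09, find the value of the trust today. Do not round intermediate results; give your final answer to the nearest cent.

£892812.37

D_1 = 26992.00000
D_2 = 32525.36000
D_3 = 39193.05880
D_4 = 47227.63585
Terminal value at year 4: TV = D_4×(1+g_2)/(r−g_2) = 49352.87947/0.045 = 1096730.65483
P_0 = D_1/(1+r)^1 + D_2/(1+r)^2 + D_3/(1+r)^3 + D_4/(1+r)^4 + TV/(1+r)^4
    = 24763.30275 + 27375.94479 + 30264.23254 + 33457.24790 + 776951.64563 = 892812.37361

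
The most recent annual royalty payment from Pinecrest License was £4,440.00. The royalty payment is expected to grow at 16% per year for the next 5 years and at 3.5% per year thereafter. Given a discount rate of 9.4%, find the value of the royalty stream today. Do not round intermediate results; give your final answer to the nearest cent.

D_1 = 5150.40000
D_2 = 5974.46400
D_3 = 6930.37824
D_4 = 8039.23876
D_5 = 9325.51696
Terminal value at year 5: TV = D_5×(1+g_2)/(r−g_2) = 9651.91005/0.059 = 163591.69582
P_0 = D_1/(1+r)^1 + D_2/(1+r)^2 + D_3/(1+r)^3 + D_4/(1+r)^4 + D_5/(1+r)^5 + TV/(1+r)^5
    = 4707.86106 + 4991.88193 + 5293.03751 + 5612.36153 + 5950.95007 + 104393.78508 = 130949.87718

£130949.88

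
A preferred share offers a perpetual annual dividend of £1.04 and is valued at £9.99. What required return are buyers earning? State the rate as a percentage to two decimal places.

10.41%

P = C/r ⇒ r = C/P = £1.04/£9.99 = 0.104104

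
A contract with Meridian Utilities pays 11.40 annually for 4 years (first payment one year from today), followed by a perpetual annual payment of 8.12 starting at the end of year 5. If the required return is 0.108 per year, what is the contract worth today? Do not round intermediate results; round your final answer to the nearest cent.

85.40

PV of 4-year annuity: 11.40 × [1 − (1+0.108)^−4] / 0.108 = 35.51944
Perpetuity value at year 4: 8.12 / 0.108 = 75.18519
PV of perpetuity: 75.18519 / (1+0.108)^4 = 49.88537
Total PV = 35.51944 + 49.88537 = 85.40481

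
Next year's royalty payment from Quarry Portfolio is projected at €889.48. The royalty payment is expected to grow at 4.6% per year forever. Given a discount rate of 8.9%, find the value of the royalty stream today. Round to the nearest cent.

Growing perpetuity: P = D₁ / (r − g) = €889.4800 / (0.089 − 0.046) = €20,685.58

€20685.58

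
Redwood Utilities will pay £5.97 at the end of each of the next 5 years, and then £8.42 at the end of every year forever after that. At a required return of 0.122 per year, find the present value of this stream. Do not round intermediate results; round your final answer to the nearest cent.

PV of 5-year annuity: £5.97 × [1 − (1+0.122)^−5] / 0.122 = 21.41431
Perpetuity value at year 5: £8.42 / 0.122 = 69.01639
PV of perpetuity: 69.01639 / (1+0.122)^5 = 38.81396
Total PV = 21.41431 + 38.81396 = 60.22828

£60.23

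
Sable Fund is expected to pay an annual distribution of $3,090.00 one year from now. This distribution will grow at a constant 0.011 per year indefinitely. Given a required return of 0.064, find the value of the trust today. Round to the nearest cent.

Growing perpetuity: P = D₁ / (r − g) = $3,090.0000 / (0.064 − 0.011) = $58,301.89

$58301.89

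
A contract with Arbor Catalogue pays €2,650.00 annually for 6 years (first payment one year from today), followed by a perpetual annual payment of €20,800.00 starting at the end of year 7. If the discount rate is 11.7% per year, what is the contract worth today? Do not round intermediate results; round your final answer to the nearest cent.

PV of 6-year annuity: €2,650.00 × [1 − (1+0.117)^−6] / 0.117 = 10988.43361
Perpetuity value at year 6: €20,800.00 / 0.117 = 177777.77778
PV of perpetuity: 177777.77778 / (1+0.117)^6 = 91528.94036
Total PV = 10988.43361 + 91528.94036 = 102517.37397

€102517.37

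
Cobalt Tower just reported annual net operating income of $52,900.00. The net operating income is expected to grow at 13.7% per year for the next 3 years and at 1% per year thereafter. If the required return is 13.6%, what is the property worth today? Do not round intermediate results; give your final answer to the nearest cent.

D_1 = 60147.30000
D_2 = 68387.48010
D_3 = 77756.56487
Terminal value at year 3: TV = D_3×(1+g_2)/(r−g_2) = 78534.13052/0.126 = 623286.75018
P_0 = D_1/(1+r)^1 + D_2/(1+r)^2 + D_3/(1+r)^3 + TV/(1+r)^3
    = 52946.56690 + 52993.17479 + 53039.82372 + 425160.49169 = 584140.05711

$584140.06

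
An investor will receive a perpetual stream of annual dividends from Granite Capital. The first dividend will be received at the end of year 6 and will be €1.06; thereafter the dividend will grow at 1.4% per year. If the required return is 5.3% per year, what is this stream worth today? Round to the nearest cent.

Value at end of year 5: C₁ / (r − g) = €1.06 / (0.053 − 0.014) = €27.1795
Discount to today: PV = €27.1795 / (1 + 0.053)^5 = €27.1795 / 1.294619 = €20.99

€20.99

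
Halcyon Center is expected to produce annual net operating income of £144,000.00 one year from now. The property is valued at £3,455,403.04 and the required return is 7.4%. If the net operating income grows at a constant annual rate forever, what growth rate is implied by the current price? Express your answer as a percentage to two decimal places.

3.23%

P = D₁/(r−g) ⇒ g = r − D₁/P = 0.074 − £144,000.00/£3,455,403.04 = 0.032326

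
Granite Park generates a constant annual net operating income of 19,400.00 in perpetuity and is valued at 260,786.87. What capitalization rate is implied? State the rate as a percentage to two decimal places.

P = C/r ⇒ r = C/P = 19,400.00/260,786.87 = 0.074390

7.44%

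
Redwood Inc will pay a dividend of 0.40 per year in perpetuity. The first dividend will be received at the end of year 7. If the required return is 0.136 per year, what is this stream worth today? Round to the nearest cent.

1.37

Value at end of year 6: C / r = 0.40 / 0.136 = 2.9412
Discount to today: PV = 2.9412 / (1 + 0.136)^6 = 2.9412 / 2.149166 = 1.37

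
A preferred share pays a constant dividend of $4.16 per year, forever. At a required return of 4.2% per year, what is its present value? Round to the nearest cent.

Level perpetuity: PV = C / r = $4.16 / 0.042 = $99.05

$99.05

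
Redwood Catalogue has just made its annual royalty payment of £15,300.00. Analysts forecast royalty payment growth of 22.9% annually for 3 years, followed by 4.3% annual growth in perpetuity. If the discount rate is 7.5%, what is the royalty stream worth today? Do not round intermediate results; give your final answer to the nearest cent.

D_1 = 18803.70000
D_2 = 23109.74730
D_3 = 28401.87943
Terminal value at year 3: TV = D_3×(1+g_2)/(r−g_2) = 29623.16025/0.032 = 925723.75773
P_0 = D_1/(1+r)^1 + D_2/(1+r)^2 + D_3/(1+r)^3 + TV/(1+r)^3
    = 17491.81395 + 19997.61800 + 22862.39304 + 745171.12323 = 805522.94822

£805522.95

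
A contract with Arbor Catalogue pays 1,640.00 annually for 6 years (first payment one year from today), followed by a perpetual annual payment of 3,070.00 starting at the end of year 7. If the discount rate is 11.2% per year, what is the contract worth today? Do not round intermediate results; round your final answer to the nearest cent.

21395.74

PV of 6-year annuity: 1,640.00 × [1 − (1+0.112)^−6] / 0.112 = 6898.29085
Perpetuity value at year 6: 3,070.00 / 0.112 = 27410.71429
PV of perpetuity: 27410.71429 / (1+0.112)^6 = 14497.45033
Total PV = 6898.29085 + 14497.45033 = 21395.74117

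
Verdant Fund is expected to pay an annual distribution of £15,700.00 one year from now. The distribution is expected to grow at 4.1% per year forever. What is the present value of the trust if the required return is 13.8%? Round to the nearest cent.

Growing perpetuity: P = D₁ / (r − g) = £15,700.0000 / (0.138 − 0.041) = £161,855.67

£161855.67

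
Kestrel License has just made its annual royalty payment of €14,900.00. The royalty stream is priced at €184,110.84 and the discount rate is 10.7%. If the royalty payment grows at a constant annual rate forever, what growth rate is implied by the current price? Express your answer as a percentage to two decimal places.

2.41%

P = D₀(1+g)/(r−g) ⇒ P(r−g) = D₀(1+g) ⇒ g(P+D₀) = P·r − D₀
g = (P·r − D₀)/(P + D₀) = (€184,110.84×0.107 − €14,900.00) / (€184,110.84 + €14,900.00) = 0.024119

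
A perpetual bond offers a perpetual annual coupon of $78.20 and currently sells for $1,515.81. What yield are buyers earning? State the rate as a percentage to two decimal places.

P = C/r ⇒ r = C/P = $78.20/$1,515.81 = 0.051590

5.16%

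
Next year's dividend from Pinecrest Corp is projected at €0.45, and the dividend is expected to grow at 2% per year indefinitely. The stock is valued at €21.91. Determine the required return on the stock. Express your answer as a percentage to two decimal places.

4.05%

P = D₁/(r − g) ⇒ r = D₁/P + g = €0.4500/€21.91 + 0.02 = 0.020539 + 0.02 = 0.040539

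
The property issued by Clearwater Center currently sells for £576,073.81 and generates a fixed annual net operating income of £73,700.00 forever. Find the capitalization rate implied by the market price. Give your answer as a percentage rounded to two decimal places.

P = C/r ⇒ r = C/P = £73,700.00/£576,073.81 = 0.127935

12.79%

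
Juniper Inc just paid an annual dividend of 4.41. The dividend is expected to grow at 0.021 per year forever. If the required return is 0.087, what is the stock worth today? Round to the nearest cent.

D₁ = D₀ × (1 + g) = 4.41 × 1.021 = 4.5026
Growing perpetuity: P = D₁ / (r − g) = 4.5026 / (0.087 − 0.021) = 68.22

68.22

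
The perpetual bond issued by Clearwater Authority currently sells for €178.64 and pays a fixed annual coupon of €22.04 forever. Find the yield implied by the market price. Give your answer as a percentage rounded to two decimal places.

P = C/r ⇒ r = C/P = €22.04/€178.64 = 0.123377

12.34%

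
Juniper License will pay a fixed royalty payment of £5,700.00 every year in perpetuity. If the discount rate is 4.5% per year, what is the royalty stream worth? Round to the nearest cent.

£126666.67

Level perpetuity: PV = C / r = £5,700.00 / 0.045 = £126,666.67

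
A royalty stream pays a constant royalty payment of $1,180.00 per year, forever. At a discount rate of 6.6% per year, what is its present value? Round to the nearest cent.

$17878.79

Level perpetuity: PV = C / r = $1,180.00 / 0.066 = $17,878.79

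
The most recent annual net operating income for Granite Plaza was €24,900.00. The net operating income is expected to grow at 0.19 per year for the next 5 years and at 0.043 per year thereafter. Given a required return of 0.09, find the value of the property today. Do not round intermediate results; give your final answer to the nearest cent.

D_1 = 29631.00000
D_2 = 35260.89000
D_3 = 41960.45910
D_4 = 49932.94633
D_5 = 59420.20613
Terminal value at year 5: TV = D_5×(1+g_2)/(r−g_2) = 61975.27500/0.047 = 1318622.87224
P_0 = D_1/(1+r)^1 + D_2/(1+r)^2 + D_3/(1+r)^3 + D_4/(1+r)^4 + D_5/(1+r)^5 + TV/(1+r)^5
    = 27184.40367 + 29678.38566 + 32401.17333 + 35373.75804 + 38619.05695 + 857014.39136 = 1020271.16901

€1020271.17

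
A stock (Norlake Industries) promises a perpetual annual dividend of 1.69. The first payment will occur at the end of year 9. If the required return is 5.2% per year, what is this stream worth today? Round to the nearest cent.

Value at end of year 8: C / r = 1.69 / 0.052 = 32.5000
Discount to today: PV = 32.5000 / (1 + 0.052)^8 = 32.5000 / 1.500120 = 21.66

21.66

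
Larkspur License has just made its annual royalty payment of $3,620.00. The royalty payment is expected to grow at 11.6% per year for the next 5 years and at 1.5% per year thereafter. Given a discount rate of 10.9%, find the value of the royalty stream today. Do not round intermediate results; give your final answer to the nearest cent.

$58783.23

D_1 = 4039.92000
D_2 = 4508.55072
D_3 = 5031.54260
D_4 = 5615.20155
D_5 = 6266.56492
Terminal value at year 5: TV = D_5×(1+g_2)/(r−g_2) = 6360.56340/0.094 = 67665.56807
P_0 = D_1/(1+r)^1 + D_2/(1+r)^2 + D_3/(1+r)^3 + D_4/(1+r)^4 + D_5/(1+r)^5 + TV/(1+r)^5
    = 3642.84941 + 3665.84305 + 3688.98183 + 3712.26665 + 3735.69846 + 40337.59502 = 58783.23442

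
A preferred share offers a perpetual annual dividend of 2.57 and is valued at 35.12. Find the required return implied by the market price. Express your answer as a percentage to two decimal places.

P = C/r ⇒ r = C/P = 2.57/35.12 = 0.073178

7.32%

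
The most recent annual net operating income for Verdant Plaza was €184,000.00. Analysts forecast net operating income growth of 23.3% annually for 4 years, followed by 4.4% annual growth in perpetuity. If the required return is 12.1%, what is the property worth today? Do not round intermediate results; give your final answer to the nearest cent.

€4590522.45

D_1 = 226872.00000
D_2 = 279733.17600
D_3 = 344911.00601
D_4 = 425275.27041
Terminal value at year 4: TV = D_4×(1+g_2)/(r−g_2) = 443987.38231/0.077 = 5766069.90008
P_0 = D_1/(1+r)^1 + D_2/(1+r)^2 + D_3/(1+r)^3 + D_4/(1+r)^4 + TV/(1+r)^4
    = 202383.58608 + 222603.89085 + 244844.42232 + 269307.02294 + 3651383.53181 = 4590522.45400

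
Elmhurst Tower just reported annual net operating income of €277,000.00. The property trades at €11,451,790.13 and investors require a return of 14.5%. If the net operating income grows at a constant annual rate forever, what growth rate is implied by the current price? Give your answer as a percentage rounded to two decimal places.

11.80%

P = D₀(1+g)/(r−g) ⇒ P(r−g) = D₀(1+g) ⇒ g(P+D₀) = P·r − D₀
g = (P·r − D₀)/(P + D₀) = (€11,451,790.13×0.145 − €277,000.00) / (€11,451,790.13 + €277,000.00) = 0.117958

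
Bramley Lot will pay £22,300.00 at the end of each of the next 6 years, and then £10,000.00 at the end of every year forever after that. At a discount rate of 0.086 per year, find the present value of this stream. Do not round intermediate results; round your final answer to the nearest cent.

PV of 6-year annuity: £22,300.00 × [1 − (1+0.086)^−6] / 0.086 = 101240.33016
Perpetuity value at year 6: £10,000.00 / 0.086 = 116279.06977
PV of perpetuity: 116279.06977 / (1+0.086)^6 = 70879.81857
Total PV = 101240.33016 + 70879.81857 = 172120.14874

£172120.15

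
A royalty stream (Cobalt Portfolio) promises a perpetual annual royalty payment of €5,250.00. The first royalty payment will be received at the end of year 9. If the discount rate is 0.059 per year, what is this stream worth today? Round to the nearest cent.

Value at end of year 8: C / r = €5,250.00 / 0.059 = €88,983.0508
Discount to today: PV = €88,983.0508 / (1 + 0.059)^8 = €88,983.0508 / 1.581859 = €56,252.21

€56252.21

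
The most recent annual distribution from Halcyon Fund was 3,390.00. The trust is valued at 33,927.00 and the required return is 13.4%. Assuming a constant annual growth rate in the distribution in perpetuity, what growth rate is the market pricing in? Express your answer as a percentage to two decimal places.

3.10%

P = D₀(1+g)/(r−g) ⇒ P(r−g) = D₀(1+g) ⇒ g(P+D₀) = P·r − D₀
g = (P·r − D₀)/(P + D₀) = (33,927.00×0.134 − 3,390.00) / (33,927.00 + 3,390.00) = 0.030984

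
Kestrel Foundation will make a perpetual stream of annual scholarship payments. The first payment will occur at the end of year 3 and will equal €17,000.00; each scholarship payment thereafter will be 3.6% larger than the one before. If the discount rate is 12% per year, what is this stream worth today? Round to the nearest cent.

€161336.86

Value at end of year 2: C₁ / (r − g) = €17,000.00 / (0.12 − 0.036) = €202,380.9524
Discount to today: PV = €202,380.9524 / (1 + 0.12)^2 = €202,380.9524 / 1.254400 = €161,336.86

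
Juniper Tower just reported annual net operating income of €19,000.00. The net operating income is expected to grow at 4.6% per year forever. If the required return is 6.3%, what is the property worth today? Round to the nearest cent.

€1169058.82

D₁ = D₀ × (1 + g) = €19,000.00 × 1.046 = €19,874.0000
Growing perpetuity: P = D₁ / (r − g) = €19,874.0000 / (0.063 − 0.046) = €1,169,058.82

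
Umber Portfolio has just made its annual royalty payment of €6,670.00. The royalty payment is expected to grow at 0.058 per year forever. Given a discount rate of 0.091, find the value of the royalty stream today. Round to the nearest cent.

€213844.24

D₁ = D₀ × (1 + g) = €6,670.00 × 1.058 = €7,056.8600
Growing perpetuity: P = D₁ / (r − g) = €7,056.8600 / (0.091 − 0.058) = €213,844.24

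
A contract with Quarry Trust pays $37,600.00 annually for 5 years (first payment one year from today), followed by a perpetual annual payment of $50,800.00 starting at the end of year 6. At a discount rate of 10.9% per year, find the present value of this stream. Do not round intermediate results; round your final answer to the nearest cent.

$417146.23

PV of 5-year annuity: $37,600.00 × [1 − (1+0.109)^−5] / 0.109 = 139316.01248
Perpetuity value at year 5: $50,800.00 / 0.109 = 466055.04587
PV of perpetuity: 466055.04587 / (1+0.109)^5 = 277830.22050
Total PV = 139316.01248 + 277830.22050 = 417146.23298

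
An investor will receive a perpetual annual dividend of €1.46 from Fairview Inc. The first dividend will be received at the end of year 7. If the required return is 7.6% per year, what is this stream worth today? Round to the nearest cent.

€12.38

Value at end of year 6: C / r = €1.46 / 0.076 = €19.2105
Discount to today: PV = €19.2105 / (1 + 0.076)^6 = €19.2105 / 1.551935 = €12.38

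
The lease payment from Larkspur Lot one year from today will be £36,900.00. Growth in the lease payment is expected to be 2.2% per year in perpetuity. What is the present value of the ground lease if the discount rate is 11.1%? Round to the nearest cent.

Growing perpetuity: P = D₁ / (r − g) = £36,900.0000 / (0.111 − 0.022) = £414,606.74

£414606.74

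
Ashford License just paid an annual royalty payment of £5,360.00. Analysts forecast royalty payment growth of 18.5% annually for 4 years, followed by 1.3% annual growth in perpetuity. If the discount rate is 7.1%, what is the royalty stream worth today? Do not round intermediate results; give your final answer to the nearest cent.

D_1 = 6351.60000
D_2 = 7526.64600
D_3 = 8919.07551
D_4 = 10569.10448
Terminal value at year 4: TV = D_4×(1+g_2)/(r−g_2) = 10706.50284/0.058 = 184594.87651
P_0 = D_1/(1+r)^1 + D_2/(1+r)^2 + D_3/(1+r)^3 + D_4/(1+r)^4 + TV/(1+r)^4
    = 5930.53221 + 6561.79334 + 7260.24754 + 8033.04700 + 140301.32081 = 168086.94091

£168086.94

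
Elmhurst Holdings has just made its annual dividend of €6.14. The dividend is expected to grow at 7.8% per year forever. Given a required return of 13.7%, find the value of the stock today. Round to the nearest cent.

D₁ = D₀ × (1 + g) = €6.14 × 1.078 = €6.6189
Growing perpetuity: P = D₁ / (r − g) = €6.6189 / (0.137 − 0.078) = €112.19

€112.19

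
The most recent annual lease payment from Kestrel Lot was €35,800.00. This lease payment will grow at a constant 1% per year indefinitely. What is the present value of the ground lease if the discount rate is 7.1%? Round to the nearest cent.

€592754.10

D₁ = D₀ × (1 + g) = €35,800.00 × 1.01 = €36,158.0000
Growing perpetuity: P = D₁ / (r − g) = €36,158.0000 / (0.071 − 0.01) = €592,754.10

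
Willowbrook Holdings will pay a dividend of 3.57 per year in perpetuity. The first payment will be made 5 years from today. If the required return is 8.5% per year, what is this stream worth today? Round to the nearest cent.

Value at end of year 4: C / r = 3.57 / 0.085 = 42.0000
Discount to today: PV = 42.0000 / (1 + 0.085)^4 = 42.0000 / 1.385859 = 30.31

30.31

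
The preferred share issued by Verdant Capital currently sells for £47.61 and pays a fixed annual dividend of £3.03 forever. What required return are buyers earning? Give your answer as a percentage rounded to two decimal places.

P = C/r ⇒ r = C/P = £3.03/£47.61 = 0.063642

6.36%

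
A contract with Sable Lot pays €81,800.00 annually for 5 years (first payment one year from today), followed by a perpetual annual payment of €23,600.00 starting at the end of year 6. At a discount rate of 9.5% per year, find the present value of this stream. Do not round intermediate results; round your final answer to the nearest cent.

PV of 5-year annuity: €81,800.00 × [1 − (1+0.095)^−5] / 0.095 = 314088.17874
Perpetuity value at year 5: €23,600.00 / 0.095 = 248421.05263
PV of perpetuity: 248421.05263 / (1+0.095)^5 = 157803.92527
Total PV = 314088.17874 + 157803.92527 = 471892.10401

€471892.10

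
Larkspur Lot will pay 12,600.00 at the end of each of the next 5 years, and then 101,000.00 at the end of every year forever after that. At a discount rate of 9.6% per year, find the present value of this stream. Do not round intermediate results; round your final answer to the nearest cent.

PV of 5-year annuity: 12,600.00 × [1 − (1+0.096)^−5] / 0.096 = 48256.02964
Perpetuity value at year 5: 101,000.00 / 0.096 = 1052083.33333
PV of perpetuity: 1052083.33333 / (1+0.096)^5 = 665269.12746
Total PV = 48256.02964 + 665269.12746 = 713525.15710

713525.16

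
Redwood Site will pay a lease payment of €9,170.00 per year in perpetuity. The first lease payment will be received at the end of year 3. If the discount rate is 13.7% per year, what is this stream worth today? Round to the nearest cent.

€51775.92

Value at end of year 2: C / r = €9,170.00 / 0.137 = €66,934.3066
Discount to today: PV = €66,934.3066 / (1 + 0.137)^2 = €66,934.3066 / 1.292769 = €51,775.92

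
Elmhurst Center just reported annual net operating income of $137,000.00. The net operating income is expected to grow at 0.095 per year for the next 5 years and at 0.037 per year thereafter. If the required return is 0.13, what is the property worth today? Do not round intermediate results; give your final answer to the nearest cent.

$1929171.04

D_1 = 150015.00000
D_2 = 164266.42500
D_3 = 179871.73537
D_4 = 196959.55024
D_5 = 215670.70751
Terminal value at year 5: TV = D_5×(1+g_2)/(r−g_2) = 223650.52369/0.093 = 2404844.34071
P_0 = D_1/(1+r)^1 + D_2/(1+r)^2 + D_3/(1+r)^3 + D_4/(1+r)^4 + D_5/(1+r)^5 + TV/(1+r)^5
    = 132756.63717 + 128644.70593 + 124660.13539 + 120798.98075 + 117057.41940 + 1305253.16045 = 1929171.03910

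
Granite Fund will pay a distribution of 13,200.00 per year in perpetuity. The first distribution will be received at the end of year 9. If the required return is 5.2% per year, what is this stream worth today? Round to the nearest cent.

169217.26

Value at end of year 8: C / r = 13,200.00 / 0.052 = 253,846.1538
Discount to today: PV = 253,846.1538 / (1 + 0.052)^8 = 253,846.1538 / 1.500120 = 169,217.26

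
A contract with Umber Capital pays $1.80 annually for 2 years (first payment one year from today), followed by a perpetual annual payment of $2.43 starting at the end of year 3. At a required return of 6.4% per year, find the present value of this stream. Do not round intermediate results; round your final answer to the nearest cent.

PV of 2-year annuity: $1.80 × [1 − (1+0.064)^−2] / 0.064 = 3.28170
Perpetuity value at year 2: $2.43 / 0.064 = 37.96875
PV of perpetuity: 37.96875 / (1+0.064)^2 = 33.53845
Total PV = 3.28170 + 33.53845 = 36.82015

$36.82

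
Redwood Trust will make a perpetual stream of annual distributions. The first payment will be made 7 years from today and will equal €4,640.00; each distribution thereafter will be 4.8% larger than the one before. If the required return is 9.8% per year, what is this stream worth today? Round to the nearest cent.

Value at end of year 6: C₁ / (r − g) = €4,640.00 / (0.098 − 0.048) = €92,800.0000
Discount to today: PV = €92,800.0000 / (1 + 0.098)^6 = €92,800.0000 / 1.752323 = €52,958.29

€52958.29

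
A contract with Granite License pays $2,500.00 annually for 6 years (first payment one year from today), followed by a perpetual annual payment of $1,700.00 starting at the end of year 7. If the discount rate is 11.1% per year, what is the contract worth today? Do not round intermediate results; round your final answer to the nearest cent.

$18690.02

PV of 6-year annuity: $2,500.00 × [1 − (1+0.111)^−6] / 0.111 = 10545.94648
Perpetuity value at year 6: $1,700.00 / 0.111 = 15315.31532
PV of perpetuity: 15315.31532 / (1+0.111)^6 = 8144.07171
Total PV = 10545.94648 + 8144.07171 = 18690.01819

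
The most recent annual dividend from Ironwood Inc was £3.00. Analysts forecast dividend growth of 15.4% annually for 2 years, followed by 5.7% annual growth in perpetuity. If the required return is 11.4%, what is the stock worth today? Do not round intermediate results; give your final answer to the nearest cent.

£66.03

D_1 = 3.46200
D_2 = 3.99515
Terminal value at year 2: TV = D_2×(1+g_2)/(r−g_2) = 4.22287/0.057 = 74.08546
P_0 = D_1/(1+r)^1 + D_2/(1+r)^2 + TV/(1+r)^2
    = 3.10772 + 3.21931 + 59.69839 = 66.02542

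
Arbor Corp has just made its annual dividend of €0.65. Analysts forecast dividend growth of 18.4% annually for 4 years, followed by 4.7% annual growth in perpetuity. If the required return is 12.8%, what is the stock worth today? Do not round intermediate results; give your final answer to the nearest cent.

€13.14

D_1 = 0.76960
D_2 = 0.91121
D_3 = 1.07887
D_4 = 1.27738
Terminal value at year 4: TV = D_4×(1+g_2)/(r−g_2) = 1.33742/0.081 = 16.51132
P_0 = D_1/(1+r)^1 + D_2/(1+r)^2 + D_3/(1+r)^3 + D_4/(1+r)^4 + TV/(1+r)^4
    = 0.68227 + 0.71614 + 0.75169 + 0.78901 + 10.19871 = 13.13783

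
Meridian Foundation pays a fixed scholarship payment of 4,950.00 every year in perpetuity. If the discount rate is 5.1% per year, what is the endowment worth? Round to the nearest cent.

97058.82

Level perpetuity: PV = C / r = 4,950.00 / 0.051 = 97,058.82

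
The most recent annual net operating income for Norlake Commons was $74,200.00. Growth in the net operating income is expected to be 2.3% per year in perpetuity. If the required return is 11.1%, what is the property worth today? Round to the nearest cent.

D₁ = D₀ × (1 + g) = $74,200.00 × 1.023 = $75,906.6000
Growing perpetuity: P = D₁ / (r − g) = $75,906.6000 / (0.111 − 0.023) = $862,575.00

$862575.00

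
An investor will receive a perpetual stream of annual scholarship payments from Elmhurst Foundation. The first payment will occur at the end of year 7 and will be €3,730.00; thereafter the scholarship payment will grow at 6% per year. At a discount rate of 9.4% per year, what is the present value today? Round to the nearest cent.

Value at end of year 6: C₁ / (r − g) = €3,730.00 / (0.094 − 0.06) = €109,705.8824
Discount to today: PV = €109,705.8824 / (1 + 0.094)^6 = €109,705.8824 / 1.714368 = €63,992.04

€63992.04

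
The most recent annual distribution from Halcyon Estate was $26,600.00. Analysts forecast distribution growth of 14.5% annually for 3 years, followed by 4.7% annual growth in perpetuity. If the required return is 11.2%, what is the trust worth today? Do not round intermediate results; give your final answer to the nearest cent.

D_1 = 30457.00000
D_2 = 34873.26500
D_3 = 39929.88842
Terminal value at year 3: TV = D_3×(1+g_2)/(r−g_2) = 41806.59318/0.065 = 643178.35663
P_0 = D_1/(1+r)^1 + D_2/(1+r)^2 + D_3/(1+r)^3 + TV/(1+r)^3
    = 27389.38849 + 28202.20308 + 29039.13896 + 467753.51522 = 552384.24574

$552384.25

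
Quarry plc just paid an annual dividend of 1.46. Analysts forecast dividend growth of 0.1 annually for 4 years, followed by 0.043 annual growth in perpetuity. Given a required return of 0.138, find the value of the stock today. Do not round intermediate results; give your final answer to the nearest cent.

D_1 = 1.60600
D_2 = 1.76660
D_3 = 1.94326
D_4 = 2.13759
Terminal value at year 4: TV = D_4×(1+g_2)/(r−g_2) = 2.22950/0.095 = 23.46844
P_0 = D_1/(1+r)^1 + D_2/(1+r)^2 + D_3/(1+r)^3 + D_4/(1+r)^4 + TV/(1+r)^4
    = 1.41125 + 1.36412 + 1.31857 + 1.27454 + 13.99314 = 19.36163

19.36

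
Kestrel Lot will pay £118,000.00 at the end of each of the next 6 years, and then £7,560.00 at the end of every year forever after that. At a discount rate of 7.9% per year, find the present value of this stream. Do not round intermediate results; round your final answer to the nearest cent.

PV of 6-year annuity: £118,000.00 × [1 − (1+0.079)^−6] / 0.079 = 547158.61682
Perpetuity value at year 6: £7,560.00 / 0.079 = 95696.20253
PV of perpetuity: 95696.20253 / (1+0.079)^6 = 60640.95556
Total PV = 547158.61682 + 60640.95556 = 607799.57238

£607799.57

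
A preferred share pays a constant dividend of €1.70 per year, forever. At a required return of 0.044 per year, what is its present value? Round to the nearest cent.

€38.64

Level perpetuity: PV = C / r = €1.70 / 0.044 = €38.64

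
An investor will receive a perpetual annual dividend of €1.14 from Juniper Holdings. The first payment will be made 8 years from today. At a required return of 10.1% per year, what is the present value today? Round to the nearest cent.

€5.76

Value at end of year 7: C / r = €1.14 / 0.101 = €11.2871
Discount to today: PV = €11.2871 / (1 + 0.101)^7 = €11.2871 / 1.961152 = €5.76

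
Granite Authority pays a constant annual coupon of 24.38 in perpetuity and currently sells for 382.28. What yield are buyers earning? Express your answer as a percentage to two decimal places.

6.38%

P = C/r ⇒ r = C/P = 24.38/382.28 = 0.063775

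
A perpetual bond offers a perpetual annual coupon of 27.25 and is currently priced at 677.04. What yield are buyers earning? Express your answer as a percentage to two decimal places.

4.02%

P = C/r ⇒ r = C/P = 27.25/677.04 = 0.040249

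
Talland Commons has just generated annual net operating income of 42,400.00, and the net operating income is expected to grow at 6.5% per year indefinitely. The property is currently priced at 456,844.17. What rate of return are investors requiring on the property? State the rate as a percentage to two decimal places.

D₁ = 42,400.00 × 1.065 = 45,156.0000
P = D₁/(r − g) ⇒ r = D₁/P + g = 45,156.0000/456,844.17 + 0.065 = 0.098843 + 0.065 = 0.163843

16.38%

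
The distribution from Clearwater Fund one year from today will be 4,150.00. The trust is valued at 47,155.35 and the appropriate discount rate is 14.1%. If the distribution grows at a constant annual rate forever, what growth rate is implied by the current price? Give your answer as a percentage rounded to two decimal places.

P = D₁/(r−g) ⇒ g = r − D₁/P = 0.141 − 4,150.00/47,155.35 = 0.052993

5.30%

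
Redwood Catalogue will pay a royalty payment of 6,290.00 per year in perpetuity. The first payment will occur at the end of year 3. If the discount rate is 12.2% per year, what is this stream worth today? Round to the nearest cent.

Value at end of year 2: C / r = 6,290.00 / 0.122 = 51,557.3770
Discount to today: PV = 51,557.3770 / (1 + 0.122)^2 = 51,557.3770 / 1.258884 = 40,954.83

40954.83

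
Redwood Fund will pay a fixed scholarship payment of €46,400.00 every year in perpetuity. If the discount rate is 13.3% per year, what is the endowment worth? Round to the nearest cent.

Level perpetuity: PV = C / r = €46,400.00 / 0.133 = €348,872.18

€348872.18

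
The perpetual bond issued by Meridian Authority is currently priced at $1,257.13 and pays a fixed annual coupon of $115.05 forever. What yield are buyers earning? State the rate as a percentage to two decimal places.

P = C/r ⇒ r = C/P = $115.05/$1,257.13 = 0.091518

9.15%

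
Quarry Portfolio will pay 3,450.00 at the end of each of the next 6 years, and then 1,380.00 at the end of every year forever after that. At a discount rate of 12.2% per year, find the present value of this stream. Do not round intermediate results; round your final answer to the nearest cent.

PV of 6-year annuity: 3,450.00 × [1 − (1+0.122)^−6] / 0.122 = 14104.37212
Perpetuity value at year 6: 1,380.00 / 0.122 = 11311.47541
PV of perpetuity: 11311.47541 / (1+0.122)^6 = 5669.72656
Total PV = 14104.37212 + 5669.72656 = 19774.09868

19774.10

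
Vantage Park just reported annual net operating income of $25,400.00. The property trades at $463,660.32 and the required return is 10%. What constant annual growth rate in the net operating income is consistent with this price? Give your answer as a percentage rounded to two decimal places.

4.29%

P = D₀(1+g)/(r−g) ⇒ P(r−g) = D₀(1+g) ⇒ g(P+D₀) = P·r − D₀
g = (P·r − D₀)/(P + D₀) = ($463,660.32×0.1 − $25,400.00) / ($463,660.32 + $25,400.00) = 0.042870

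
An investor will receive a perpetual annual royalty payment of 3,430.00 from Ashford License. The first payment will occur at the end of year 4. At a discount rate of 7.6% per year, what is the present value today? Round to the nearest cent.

36227.95

Value at end of year 3: C / r = 3,430.00 / 0.076 = 45,131.5789
Discount to today: PV = 45,131.5789 / (1 + 0.076)^3 = 45,131.5789 / 1.245767 = 36,227.95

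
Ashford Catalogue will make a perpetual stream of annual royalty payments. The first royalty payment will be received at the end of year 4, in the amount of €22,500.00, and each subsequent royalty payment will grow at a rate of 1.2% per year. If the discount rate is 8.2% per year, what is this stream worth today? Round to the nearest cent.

Value at end of year 3: C₁ / (r − g) = €22,500.00 / (0.082 − 0.012) = €321,428.5714
Discount to today: PV = €321,428.5714 / (1 + 0.082)^3 = €321,428.5714 / 1.266723 = €253,748.04

€253748.04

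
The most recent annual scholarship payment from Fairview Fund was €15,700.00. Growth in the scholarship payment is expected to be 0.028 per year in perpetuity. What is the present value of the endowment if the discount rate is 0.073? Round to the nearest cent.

D₁ = D₀ × (1 + g) = €15,700.00 × 1.028 = €16,139.6000
Growing perpetuity: P = D₁ / (r − g) = €16,139.6000 / (0.073 − 0.028) = €358,657.78

€358657.78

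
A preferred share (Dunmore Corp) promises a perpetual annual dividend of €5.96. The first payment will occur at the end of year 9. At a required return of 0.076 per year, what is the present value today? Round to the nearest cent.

€43.64

Value at end of year 8: C / r = €5.96 / 0.076 = €78.4211
Discount to today: PV = €78.4211 / (1 + 0.076)^8 = €78.4211 / 1.796794 = €43.64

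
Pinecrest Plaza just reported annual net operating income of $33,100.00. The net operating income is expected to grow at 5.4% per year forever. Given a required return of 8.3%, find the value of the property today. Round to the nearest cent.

D₁ = D₀ × (1 + g) = $33,100.00 × 1.054 = $34,887.4000
Growing perpetuity: P = D₁ / (r − g) = $34,887.4000 / (0.083 − 0.054) = $1,203,013.79

$1203013.79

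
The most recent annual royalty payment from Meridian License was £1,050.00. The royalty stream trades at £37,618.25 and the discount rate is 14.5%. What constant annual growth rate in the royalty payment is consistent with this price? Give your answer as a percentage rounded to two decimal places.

P = D₀(1+g)/(r−g) ⇒ P(r−g) = D₀(1+g) ⇒ g(P+D₀) = P·r − D₀
g = (P·r − D₀)/(P + D₀) = (£37,618.25×0.145 − £1,050.00) / (£37,618.25 + £1,050.00) = 0.113909

11.39%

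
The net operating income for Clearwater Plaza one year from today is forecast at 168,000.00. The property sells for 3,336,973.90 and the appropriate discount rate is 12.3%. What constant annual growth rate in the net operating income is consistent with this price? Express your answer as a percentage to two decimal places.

P = D₁/(r−g) ⇒ g = r − D₁/P = 0.123 − 168,000.00/3,336,973.90 = 0.072655

7.27%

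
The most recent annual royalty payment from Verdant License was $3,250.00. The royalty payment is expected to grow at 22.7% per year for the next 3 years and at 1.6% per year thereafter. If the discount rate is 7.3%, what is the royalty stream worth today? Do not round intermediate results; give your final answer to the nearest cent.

D_1 = 3987.75000
D_2 = 4892.96925
D_3 = 6003.67327
Terminal value at year 3: TV = D_3×(1+g_2)/(r−g_2) = 6099.73204/0.057 = 107012.84284
P_0 = D_1/(1+r)^1 + D_2/(1+r)^2 + D_3/(1+r)^3 + TV/(1+r)^3
    = 3716.44921 + 4249.84453 + 4859.79425 + 86623.70110 = 99449.78909

$99449.79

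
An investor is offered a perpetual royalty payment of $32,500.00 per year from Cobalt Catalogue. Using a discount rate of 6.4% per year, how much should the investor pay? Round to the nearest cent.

$507812.50

Level perpetuity: PV = C / r = $32,500.00 / 0.064 = $507,812.50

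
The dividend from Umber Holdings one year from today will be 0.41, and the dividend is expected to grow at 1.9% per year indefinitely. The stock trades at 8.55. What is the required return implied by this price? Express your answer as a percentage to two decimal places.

6.70%

P = D₁/(r − g) ⇒ r = D₁/P + g = 0.4100/8.55 + 0.019 = 0.047953 + 0.019 = 0.066953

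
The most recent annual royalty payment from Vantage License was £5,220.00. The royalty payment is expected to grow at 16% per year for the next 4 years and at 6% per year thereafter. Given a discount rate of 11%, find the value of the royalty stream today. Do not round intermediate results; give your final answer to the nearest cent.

£155331.31

D_1 = 6055.20000
D_2 = 7024.03200
D_3 = 8147.87712
D_4 = 9451.53746
Terminal value at year 4: TV = D_4×(1+g_2)/(r−g_2) = 10018.62971/0.05 = 200372.59414
P_0 = D_1/(1+r)^1 + D_2/(1+r)^2 + D_3/(1+r)^3 + D_4/(1+r)^4 + TV/(1+r)^4
    = 5455.13514 + 5700.86194 + 5957.65753 + 6226.02048 + 131991.63413 = 155331.30921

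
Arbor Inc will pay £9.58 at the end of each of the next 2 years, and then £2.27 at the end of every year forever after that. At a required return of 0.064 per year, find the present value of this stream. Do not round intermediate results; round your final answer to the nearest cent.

£48.80

PV of 2-year annuity: £9.58 × [1 − (1+0.064)^−2] / 0.064 = 17.46594
Perpetuity value at year 2: £2.27 / 0.064 = 35.46875
PV of perpetuity: 35.46875 / (1+0.064)^2 = 31.33016
Total PV = 17.46594 + 31.33016 = 48.79610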